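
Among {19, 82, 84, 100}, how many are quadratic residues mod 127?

4

(19/127) = +1 → QR.
(82/127) = +1 → QR.
(84/127) = +1 → QR.
(100/127) = +1 → QR.
Total quadratic residues among the 4: 4.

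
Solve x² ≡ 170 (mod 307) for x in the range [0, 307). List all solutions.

28, 279

Since 307 ≡ 3 (mod 4), a square root of 170 is 170^((307+1)/4) = 170^77 mod 307.
Repeated squaring: 170^2≡42, 170^4≡229, 170^8≡251, 170^16≡66, 170^32≡58, 170^64≡294 (mod 307).
170^77 = 170^(64+8+4+1) ≡ 28 (mod 307).
Check: 28² = 784 ≡ 170 (mod 307). The two roots are 28 and 279.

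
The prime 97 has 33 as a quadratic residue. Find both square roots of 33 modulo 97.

97 ≡ 1 (mod 4), so we find a root by search.
Trying successive values, 18² = 324 ≡ 33 (mod 97). The other root is 97 − 18 = 79.

18, 79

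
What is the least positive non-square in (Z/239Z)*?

7

(2/239) = +1, so 2 is a residue.
(3/239) = +1, so 3 is a residue.
(4/239) = +1, so 4 is a residue.
(5/239) = +1, so 5 is a residue.
(6/239) = +1, so 6 is a residue.
(7/239) = −1, so 7 is the smallest positive non-residue mod 239.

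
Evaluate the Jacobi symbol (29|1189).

Reciprocity: 29 ≡ 1 and 1189 ≡ 1 (mod 4), so (29/1189) = +(1189/29).
Reduce top mod 29: now compute (0/29).
Top reduces to 0: gcd > 1, so the symbol is 0.

0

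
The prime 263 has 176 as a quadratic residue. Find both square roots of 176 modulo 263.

Since 263 ≡ 3 (mod 4), a square root of 176 is 176^((263+1)/4) = 176^66 mod 263.
Repeated squaring: 176^2≡205, 176^4≡208, 176^8≡132, 176^16≡66, 176^32≡148, 176^64≡75 (mod 263).
176^66 = 176^(64+2) ≡ 121 (mod 263).
Check: 121² = 14641 ≡ 176 (mod 263). The two roots are 121 and 142.

121, 142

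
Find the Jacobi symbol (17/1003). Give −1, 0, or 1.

Reciprocity: 17 ≡ 1 and 1003 ≡ 3 (mod 4), so (17/1003) = +(1003/17).
Reduce top mod 17: now compute (0/17).
Top reduces to 0: gcd > 1, so the symbol is 0.

0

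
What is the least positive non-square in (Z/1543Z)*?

(2/1543) = +1, so 2 is a residue.
(3/1543) = −1, so 3 is the smallest positive non-residue mod 1543.

3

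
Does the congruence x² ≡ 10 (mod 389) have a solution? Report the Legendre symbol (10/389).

Euler's criterion: (10/389) ≡ 10^194 (mod 389).
10^2 ≡ 100 (mod 389)
10^4 ≡ 275 (mod 389)
10^8 ≡ 159 (mod 389)
10^16 ≡ 385 (mod 389)
10^32 ≡ 16 (mod 389)
10^64 ≡ 256 (mod 389)
10^128 ≡ 184 (mod 389)
10^194 = 10^(128+64+2) ≡ 388 (mod 389).
Result is 388 ≡ −1, so (10/389) = −1.

-1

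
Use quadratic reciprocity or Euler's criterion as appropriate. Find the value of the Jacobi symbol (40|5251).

-1

Pull out 2^3: since 5251 ≡ 3 (mod 8), (2/5251) = -1, so (2/5251)^3 = -1.
Reciprocity: 5 ≡ 1 and 5251 ≡ 3 (mod 4), so (5/5251) = +(5251/5).
Reduce top mod 5: now compute (1/5).
Reached (1/5) = 1. Collecting the sign flips along the way, the symbol is -1.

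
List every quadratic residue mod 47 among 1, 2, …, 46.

Square k = 1,…,23 (k and 47−k give the same square):
1²=1, 2²=4, 3²=9, 4²=16, 5²=25, 6²=36, 7²≡2, 8²≡17, 9²≡34, 10²≡6, 11²≡27, 12²≡3, 13²≡28, 14²≡8, 15²≡37, 16²≡21, 17²≡7, 18²≡42, 19²≡32, 20²≡24, 21²≡18, 22²≡14, 23²≡12 (mod 47).
So the quadratic residues mod 47 are {1, 2, 3, 4, 6, 7, 8, 9, 12, 14, 16, 17, 18, 21, 24, 25, 27, 28, 32, 34, 36, 37, 42}.

1,2,3,4,6,7,8,9,12,14,16,17,18,21,24,25,27,28,32,34,36,37,42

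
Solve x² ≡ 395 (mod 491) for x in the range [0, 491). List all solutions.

229, 262

Since 491 ≡ 3 (mod 4), a square root of 395 is 395^((491+1)/4) = 395^123 mod 491.
Repeated squaring: 395^2≡378, 395^4≡3, 395^8≡9, 395^16≡81, 395^32≡178, 395^64≡260 (mod 491).
395^123 = 395^(64+32+16+8+2+1) ≡ 229 (mod 491).
Check: 229² = 52441 ≡ 395 (mod 491). The two roots are 229 and 262.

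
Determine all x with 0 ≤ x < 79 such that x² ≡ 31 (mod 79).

30, 49

Since 79 ≡ 3 (mod 4), a square root of 31 is 31^((79+1)/4) = 31^20 mod 79.
Repeated squaring: 31^2≡13, 31^4≡11, 31^8≡42, 31^16≡26 (mod 79).
31^20 = 31^(16+4) ≡ 49 (mod 79).
Check: 49² = 2401 ≡ 31 (mod 79). The two roots are 30 and 49.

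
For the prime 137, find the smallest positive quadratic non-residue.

3

(2/137) = +1, so 2 is a residue.
(3/137) = −1, so 3 is the smallest positive non-residue mod 137.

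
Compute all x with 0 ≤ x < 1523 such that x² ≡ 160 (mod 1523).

Since 1523 ≡ 3 (mod 4), a square root of 160 is 160^((1523+1)/4) = 160^381 mod 1523.
Repeated squaring: 160^2≡1232, 160^4≡916, 160^8≡1406, 160^16≡1505, 160^32≡324, 160^64≡1412, 160^128≡137, 160^256≡493 (mod 1523).
160^381 = 160^(256+64+32+16+8+4+1) ≡ 1090 (mod 1523).
Check: 1090² = 1188100 ≡ 160 (mod 1523). The two roots are 433 and 1090.

433, 1090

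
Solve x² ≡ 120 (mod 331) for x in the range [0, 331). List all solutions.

Since 331 ≡ 3 (mod 4), a square root of 120 is 120^((331+1)/4) = 120^83 mod 331.
Repeated squaring: 120^2≡167, 120^4≡85, 120^8≡274, 120^16≡270, 120^32≡80, 120^64≡111 (mod 331).
120^83 = 120^(64+16+2+1) ≡ 293 (mod 331).
Check: 293² = 85849 ≡ 120 (mod 331). The two roots are 38 and 293.

38, 293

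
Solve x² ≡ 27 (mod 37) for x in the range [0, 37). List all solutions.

8, 29

37 ≡ 1 (mod 4), so we find a root by search.
Trying successive values, 8² = 64 ≡ 27 (mod 37). The other root is 37 − 8 = 29.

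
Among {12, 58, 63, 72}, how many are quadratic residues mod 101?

1

(12/101) = -1 → non-residue.
(58/101) = +1 → QR.
(63/101) = -1 → non-residue.
(72/101) = -1 → non-residue.
Total quadratic residues among the 4: 1.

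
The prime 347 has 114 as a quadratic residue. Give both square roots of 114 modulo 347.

43, 304

Since 347 ≡ 3 (mod 4), a square root of 114 is 114^((347+1)/4) = 114^87 mod 347.
Repeated squaring: 114^2≡157, 114^4≡12, 114^8≡144, 114^16≡263, 114^32≡116, 114^64≡270 (mod 347).
114^87 = 114^(64+16+4+2+1) ≡ 43 (mod 347).
Check: 43² = 1849 ≡ 114 (mod 347). The two roots are 43 and 304.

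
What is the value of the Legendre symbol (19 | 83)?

-1

Euler's criterion: (19/83) ≡ 19^41 (mod 83).
19^2 ≡ 29 (mod 83)
19^4 ≡ 11 (mod 83)
19^8 ≡ 38 (mod 83)
19^16 ≡ 33 (mod 83)
19^32 ≡ 10 (mod 83)
19^41 = 19^(32+8+1) ≡ 82 (mod 83).
Result is 82 ≡ −1, so (19/83) = −1.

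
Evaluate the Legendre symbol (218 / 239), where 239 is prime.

1

Pull out 2: since 239 ≡ 7 (mod 8), (2/239) = +1.
Reciprocity: 109 ≡ 1 and 239 ≡ 3 (mod 4), so (109/239) = +(239/109).
Reduce top mod 109: now compute (21/109).
Reciprocity: 21 ≡ 1 and 109 ≡ 1 (mod 4), so (21/109) = +(109/21).
Reduce top mod 21: now compute (4/21).
Pull out 2^2: since 21 ≡ 5 (mod 8), (2/21) = -1, so (2/21)^2 = +1.
Reached (1/21) = 1. Collecting the sign flips along the way, the symbol is +1.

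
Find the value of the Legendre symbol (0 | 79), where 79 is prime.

0

Top reduces to 0: gcd > 1, so the symbol is 0.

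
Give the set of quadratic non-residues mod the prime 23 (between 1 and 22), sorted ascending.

Square k = 1,…,11 (k and 23−k give the same square):
1²=1, 2²=4, 3²=9, 4²=16, 5²≡2, 6²≡13, 7²≡3, 8²≡18, 9²≡12, 10²≡8, 11²≡6 (mod 23).
The residues are {1, 2, 3, 4, 6, 8, 9, 12, 13, 16, 18}; the non-residues are the remaining 11 nonzero classes.

5,7,10,11,14,15,17,19,20,21,22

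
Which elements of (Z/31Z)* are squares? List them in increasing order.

1,2,4,5,7,8,9,10,14,16,18,19,20,25,28

Square k = 1,…,15 (k and 31−k give the same square):
1²=1, 2²=4, 3²=9, 4²=16, 5²=25, 6²≡5, 7²≡18, 8²≡2, 9²≡19, 10²≡7, 11²≡28, 12²≡20, 13²≡14, 14²≡10, 15²≡8 (mod 31).
So the quadratic residues mod 31 are {1, 2, 4, 5, 7, 8, 9, 10, 14, 16, 18, 19, 20, 25, 28}.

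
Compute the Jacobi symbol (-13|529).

1

First reduce: -13 ≡ 516 (mod 529).
Pull out 2^2: since 529 ≡ 1 (mod 8), (2/529) = +1, so (2/529)^2 = +1.
Reciprocity: 129 ≡ 1 and 529 ≡ 1 (mod 4), so (129/529) = +(529/129).
Reduce top mod 129: now compute (13/129).
Reciprocity: 13 ≡ 1 and 129 ≡ 1 (mod 4), so (13/129) = +(129/13).
Reduce top mod 13: now compute (12/13).
Pull out 2^2: since 13 ≡ 5 (mod 8), (2/13) = -1, so (2/13)^2 = +1.
Reciprocity: 3 ≡ 3 and 13 ≡ 1 (mod 4), so (3/13) = +(13/3).
Reduce top mod 3: now compute (1/3).
Reached (1/3) = 1. Collecting the sign flips along the way, the symbol is +1.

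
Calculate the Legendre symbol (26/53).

-1

Euler's criterion: (26/53) ≡ 26^26 (mod 53).
26^2 ≡ 40 (mod 53)
26^4 ≡ 10 (mod 53)
26^8 ≡ 47 (mod 53)
26^16 ≡ 36 (mod 53)
26^26 = 26^(16+8+2) ≡ 52 (mod 53).
Result is 52 ≡ −1, so (26/53) = −1.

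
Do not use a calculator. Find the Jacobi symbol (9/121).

1

Reciprocity: 9 ≡ 1 and 121 ≡ 1 (mod 4), so (9/121) = +(121/9).
Reduce top mod 9: now compute (4/9).
Pull out 2^2: since 9 ≡ 1 (mod 8), (2/9) = +1, so (2/9)^2 = +1.
Reached (1/9) = 1. Collecting the sign flips along the way, the symbol is +1.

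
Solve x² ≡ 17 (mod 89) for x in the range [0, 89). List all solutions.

89 ≡ 1 (mod 4), so we find a root by search.
Trying successive values, 27² = 729 ≡ 17 (mod 89). The other root is 89 − 27 = 62.

27, 62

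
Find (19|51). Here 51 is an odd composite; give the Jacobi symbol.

Reciprocity: 19 ≡ 3 and 51 ≡ 3 (mod 4), so (19/51) = −(51/19).
Reduce top mod 19: now compute (13/19).
Reciprocity: 13 ≡ 1 and 19 ≡ 3 (mod 4), so (13/19) = +(19/13).
Reduce top mod 13: now compute (6/13).
Pull out 2: since 13 ≡ 5 (mod 8), (2/13) = -1.
Reciprocity: 3 ≡ 3 and 13 ≡ 1 (mod 4), so (3/13) = +(13/3).
Reduce top mod 3: now compute (1/3).
Reached (1/3) = 1. Collecting the sign flips along the way, the symbol is +1.

1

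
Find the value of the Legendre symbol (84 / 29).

First reduce: 84 ≡ 26 (mod 29).
Pull out 2: since 29 ≡ 5 (mod 8), (2/29) = -1.
Reciprocity: 13 ≡ 1 and 29 ≡ 1 (mod 4), so (13/29) = +(29/13).
Reduce top mod 13: now compute (3/13).
Reciprocity: 3 ≡ 3 and 13 ≡ 1 (mod 4), so (3/13) = +(13/3).
Reduce top mod 3: now compute (1/3).
Reached (1/3) = 1. Collecting the sign flips along the way, the symbol is -1.

-1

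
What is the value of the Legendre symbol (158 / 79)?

0

First reduce: 158 ≡ 0 (mod 79).
Top reduces to 0: gcd > 1, so the symbol is 0.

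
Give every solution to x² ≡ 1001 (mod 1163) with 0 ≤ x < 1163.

316, 847

Since 1163 ≡ 3 (mod 4), a square root of 1001 is 1001^((1163+1)/4) = 1001^291 mod 1163.
Repeated squaring: 1001^2≡658, 1001^4≡328, 1001^8≡588, 1001^16≡333, 1001^32≡404, 1001^64≡396, 1001^128≡974, 1001^256≡831 (mod 1163).
1001^291 = 1001^(256+32+2+1) ≡ 316 (mod 1163).
Check: 316² = 99856 ≡ 1001 (mod 1163). The two roots are 316 and 847.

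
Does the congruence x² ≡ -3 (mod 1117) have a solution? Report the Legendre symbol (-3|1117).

1

Euler's criterion: (-3/1117) ≡ 1114^558 (mod 1117).
1114^2 ≡ 9 (mod 1117)
1114^4 ≡ 81 (mod 1117)
1114^8 ≡ 976 (mod 1117)
1114^16 ≡ 892 (mod 1117)
1114^32 ≡ 360 (mod 1117)
1114^64 ≡ 28 (mod 1117)
1114^128 ≡ 784 (mod 1117)
1114^256 ≡ 306 (mod 1117)
1114^512 ≡ 925 (mod 1117)
1114^558 = 1114^(512+32+8+4+2) ≡ 1 (mod 1117).
Result is 1, so (-3/1117) = 1.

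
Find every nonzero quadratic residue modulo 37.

1 3 4 7 9 10 11 12 16 21 25 26 27 28 30 33 34 36

Square k = 1,…,18 (k and 37−k give the same square):
1²=1, 2²=4, 3²=9, 4²=16, 5²=25, 6²=36, 7²≡12, 8²≡27, 9²≡7, 10²≡26, 11²≡10, 12²≡33, 13²≡21, 14²≡11, 15²≡3, 16²≡34, 17²≡30, 18²≡28 (mod 37).
So the quadratic residues mod 37 are {1, 3, 4, 7, 9, 10, 11, 12, 16, 21, 25, 26, 27, 28, 30, 33, 34, 36}.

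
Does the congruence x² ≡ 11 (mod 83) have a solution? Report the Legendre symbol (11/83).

1

Reciprocity: 11 ≡ 3 and 83 ≡ 3 (mod 4), so (11/83) = −(83/11).
Reduce top mod 11: now compute (6/11).
Pull out 2: since 11 ≡ 3 (mod 8), (2/11) = -1.
Reciprocity: 3 ≡ 3 and 11 ≡ 3 (mod 4), so (3/11) = −(11/3).
Reduce top mod 3: now compute (2/3).
Pull out 2: since 3 ≡ 3 (mod 8), (2/3) = -1.
Reached (1/3) = 1. Collecting the sign flips along the way, the symbol is +1.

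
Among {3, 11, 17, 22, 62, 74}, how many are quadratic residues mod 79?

3

(3/79) = -1 → non-residue.
(11/79) = +1 → QR.
(17/79) = -1 → non-residue.
(22/79) = +1 → QR.
(62/79) = +1 → QR.
(74/79) = -1 → non-residue.
Total quadratic residues among the 6: 3.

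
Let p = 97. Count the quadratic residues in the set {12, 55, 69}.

1

(12/97) = +1 → QR.
(55/97) = -1 → non-residue.
(69/97) = -1 → non-residue.
Total quadratic residues among the 3: 1.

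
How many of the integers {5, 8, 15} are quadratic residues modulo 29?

1

(5/29) = +1 → QR.
(8/29) = -1 → non-residue.
(15/29) = -1 → non-residue.
Total quadratic residues among the 3: 1.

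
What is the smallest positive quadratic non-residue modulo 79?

3

(2/79) = +1, so 2 is a residue.
(3/79) = −1, so 3 is the smallest positive non-residue mod 79.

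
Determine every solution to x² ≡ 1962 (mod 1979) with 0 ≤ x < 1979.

813, 1166

Since 1979 ≡ 3 (mod 4), a square root of 1962 is 1962^((1979+1)/4) = 1962^495 mod 1979.
Repeated squaring: 1962^2≡289, 1962^4≡403, 1962^8≡131, 1962^16≡1329, 1962^32≡973, 1962^64≡767, 1962^128≡526, 1962^256≡1595 (mod 1979).
1962^495 = 1962^(256+128+64+32+8+4+2+1) ≡ 1166 (mod 1979).
Check: 1166² = 1359556 ≡ 1962 (mod 1979). The two roots are 813 and 1166.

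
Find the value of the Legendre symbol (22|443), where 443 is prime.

1

Pull out 2: since 443 ≡ 3 (mod 8), (2/443) = -1.
Reciprocity: 11 ≡ 3 and 443 ≡ 3 (mod 4), so (11/443) = −(443/11).
Reduce top mod 11: now compute (3/11).
Reciprocity: 3 ≡ 3 and 11 ≡ 3 (mod 4), so (3/11) = −(11/3).
Reduce top mod 3: now compute (2/3).
Pull out 2: since 3 ≡ 3 (mod 8), (2/3) = -1.
Reached (1/3) = 1. Collecting the sign flips along the way, the symbol is +1.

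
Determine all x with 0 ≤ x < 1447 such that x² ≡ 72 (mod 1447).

Since 1447 ≡ 3 (mod 4), a square root of 72 is 72^((1447+1)/4) = 72^362 mod 1447.
Repeated squaring: 72^2≡843, 72^4≡172, 72^8≡644, 72^16≡894, 72^32≡492, 72^64≡415, 72^128≡32, 72^256≡1024 (mod 1447).
72^362 = 72^(256+64+32+8+2) ≡ 101 (mod 1447).
Check: 101² = 10201 ≡ 72 (mod 1447). The two roots are 101 and 1346.

101, 1346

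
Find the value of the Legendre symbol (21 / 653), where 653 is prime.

-1

Euler's criterion: (21/653) ≡ 21^326 (mod 653).
21^2 ≡ 441 (mod 653)
21^4 ≡ 540 (mod 653)
21^8 ≡ 362 (mod 653)
21^16 ≡ 444 (mod 653)
21^32 ≡ 583 (mod 653)
21^64 ≡ 329 (mod 653)
21^128 ≡ 496 (mod 653)
21^256 ≡ 488 (mod 653)
21^326 = 21^(256+64+4+2) ≡ 652 (mod 653).
Result is 652 ≡ −1, so (21/653) = −1.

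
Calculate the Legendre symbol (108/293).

Euler's criterion: (108/293) ≡ 108^146 (mod 293).
108^2 ≡ 237 (mod 293)
108^4 ≡ 206 (mod 293)
108^8 ≡ 244 (mod 293)
108^16 ≡ 57 (mod 293)
108^32 ≡ 26 (mod 293)
108^64 ≡ 90 (mod 293)
108^128 ≡ 189 (mod 293)
108^146 = 108^(128+16+2) ≡ 292 (mod 293).
Result is 292 ≡ −1, so (108/293) = −1.

-1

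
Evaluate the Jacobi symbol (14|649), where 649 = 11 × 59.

-1

Pull out 2: since 649 ≡ 1 (mod 8), (2/649) = +1.
Reciprocity: 7 ≡ 3 and 649 ≡ 1 (mod 4), so (7/649) = +(649/7).
Reduce top mod 7: now compute (5/7).
Reciprocity: 5 ≡ 1 and 7 ≡ 3 (mod 4), so (5/7) = +(7/5).
Reduce top mod 5: now compute (2/5).
Pull out 2: since 5 ≡ 5 (mod 8), (2/5) = -1.
Reached (1/5) = 1. Collecting the sign flips along the way, the symbol is -1.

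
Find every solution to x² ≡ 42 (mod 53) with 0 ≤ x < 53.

25, 28

53 ≡ 1 (mod 4), so we find a root by search.
Trying successive values, 25² = 625 ≡ 42 (mod 53). The other root is 53 − 25 = 28.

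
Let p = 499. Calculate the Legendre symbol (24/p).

1

Pull out 2^3: since 499 ≡ 3 (mod 8), (2/499) = -1, so (2/499)^3 = -1.
Reciprocity: 3 ≡ 3 and 499 ≡ 3 (mod 4), so (3/499) = −(499/3).
Reduce top mod 3: now compute (1/3).
Reached (1/3) = 1. Collecting the sign flips along the way, the symbol is +1.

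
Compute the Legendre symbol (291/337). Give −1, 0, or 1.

Euler's criterion: (291/337) ≡ 291^168 (mod 337).
291^2 ≡ 94 (mod 337)
291^4 ≡ 74 (mod 337)
291^8 ≡ 84 (mod 337)
291^16 ≡ 316 (mod 337)
291^32 ≡ 104 (mod 337)
291^64 ≡ 32 (mod 337)
291^128 ≡ 13 (mod 337)
291^168 = 291^(128+32+8) ≡ 336 (mod 337).
Result is 336 ≡ −1, so (291/337) = −1.

-1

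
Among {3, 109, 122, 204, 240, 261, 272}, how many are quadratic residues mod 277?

3

(3/277) = +1 → QR.
(109/277) = -1 → non-residue.
(122/277) = +1 → QR.
(204/277) = -1 → non-residue.
(240/277) = -1 → non-residue.
(261/277) = +1 → QR.
(272/277) = -1 → non-residue.
Total quadratic residues among the 7: 3.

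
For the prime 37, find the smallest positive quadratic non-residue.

2

(2/37) = −1, so 2 is the smallest positive non-residue mod 37.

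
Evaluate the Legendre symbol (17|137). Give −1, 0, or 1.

Euler's criterion: (17/137) ≡ 17^68 (mod 137).
17^2 ≡ 15 (mod 137)
17^4 ≡ 88 (mod 137)
17^8 ≡ 72 (mod 137)
17^16 ≡ 115 (mod 137)
17^32 ≡ 73 (mod 137)
17^64 ≡ 123 (mod 137)
17^68 = 17^(64+4) ≡ 1 (mod 137).
Result is 1, so (17/137) = 1.

1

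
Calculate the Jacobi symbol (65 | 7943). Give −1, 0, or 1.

Reciprocity: 65 ≡ 1 and 7943 ≡ 3 (mod 4), so (65/7943) = +(7943/65).
Reduce top mod 65: now compute (13/65).
Reciprocity: 13 ≡ 1 and 65 ≡ 1 (mod 4), so (13/65) = +(65/13).
Reduce top mod 13: now compute (0/13).
Top reduces to 0: gcd > 1, so the symbol is 0.

0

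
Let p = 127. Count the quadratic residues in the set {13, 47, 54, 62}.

3

(13/127) = +1 → QR.
(47/127) = +1 → QR.
(54/127) = -1 → non-residue.
(62/127) = +1 → QR.
Total quadratic residues among the 4: 3.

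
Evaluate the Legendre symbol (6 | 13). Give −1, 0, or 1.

-1

Pull out 2: since 13 ≡ 5 (mod 8), (2/13) = -1.
Reciprocity: 3 ≡ 3 and 13 ≡ 1 (mod 4), so (3/13) = +(13/3).
Reduce top mod 3: now compute (1/3).
Reached (1/3) = 1. Collecting the sign flips along the way, the symbol is -1.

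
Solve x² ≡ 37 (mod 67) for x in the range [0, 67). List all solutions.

29, 38

Since 67 ≡ 3 (mod 4), a square root of 37 is 37^((67+1)/4) = 37^17 mod 67.
Repeated squaring: 37^2≡29, 37^4≡37, 37^8≡29, 37^16≡37 (mod 67).
37^17 = 37^(16+1) ≡ 29 (mod 67).
Check: 29² = 841 ≡ 37 (mod 67). The two roots are 29 and 38.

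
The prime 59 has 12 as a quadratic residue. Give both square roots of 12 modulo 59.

22, 37

Since 59 ≡ 3 (mod 4), a square root of 12 is 12^((59+1)/4) = 12^15 mod 59.
Repeated squaring: 12^2≡26, 12^4≡27, 12^8≡21 (mod 59).
12^15 = 12^(8+4+2+1) ≡ 22 (mod 59).
Check: 22² = 484 ≡ 12 (mod 59). The two roots are 22 and 37.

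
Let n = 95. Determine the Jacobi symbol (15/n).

Reciprocity: 15 ≡ 3 and 95 ≡ 3 (mod 4), so (15/95) = −(95/15).
Reduce top mod 15: now compute (5/15).
Reciprocity: 5 ≡ 1 and 15 ≡ 3 (mod 4), so (5/15) = +(15/5).
Reduce top mod 5: now compute (0/5).
Top reduces to 0: gcd > 1, so the symbol is 0.

0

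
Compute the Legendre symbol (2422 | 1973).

-1

First reduce: 2422 ≡ 449 (mod 1973).
Reciprocity: 449 ≡ 1 and 1973 ≡ 1 (mod 4), so (449/1973) = +(1973/449).
Reduce top mod 449: now compute (177/449).
Reciprocity: 177 ≡ 1 and 449 ≡ 1 (mod 4), so (177/449) = +(449/177).
Reduce top mod 177: now compute (95/177).
Reciprocity: 95 ≡ 3 and 177 ≡ 1 (mod 4), so (95/177) = +(177/95).
Reduce top mod 95: now compute (82/95).
Pull out 2: since 95 ≡ 7 (mod 8), (2/95) = +1.
Reciprocity: 41 ≡ 1 and 95 ≡ 3 (mod 4), so (41/95) = +(95/41).
Reduce top mod 41: now compute (13/41).
Reciprocity: 13 ≡ 1 and 41 ≡ 1 (mod 4), so (13/41) = +(41/13).
Reduce top mod 13: now compute (2/13).
Pull out 2: since 13 ≡ 5 (mod 8), (2/13) = -1.
Reached (1/13) = 1. Collecting the sign flips along the way, the symbol is -1.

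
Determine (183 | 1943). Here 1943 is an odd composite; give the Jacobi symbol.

1

Reciprocity: 183 ≡ 3 and 1943 ≡ 3 (mod 4), so (183/1943) = −(1943/183).
Reduce top mod 183: now compute (113/183).
Reciprocity: 113 ≡ 1 and 183 ≡ 3 (mod 4), so (113/183) = +(183/113).
Reduce top mod 113: now compute (70/113).
Pull out 2: since 113 ≡ 1 (mod 8), (2/113) = +1.
Reciprocity: 35 ≡ 3 and 113 ≡ 1 (mod 4), so (35/113) = +(113/35).
Reduce top mod 35: now compute (8/35).
Pull out 2^3: since 35 ≡ 3 (mod 8), (2/35) = -1, so (2/35)^3 = -1.
Reached (1/35) = 1. Collecting the sign flips along the way, the symbol is +1.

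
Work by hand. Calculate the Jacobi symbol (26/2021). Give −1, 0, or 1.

Pull out 2: since 2021 ≡ 5 (mod 8), (2/2021) = -1.
Reciprocity: 13 ≡ 1 and 2021 ≡ 1 (mod 4), so (13/2021) = +(2021/13).
Reduce top mod 13: now compute (6/13).
Pull out 2: since 13 ≡ 5 (mod 8), (2/13) = -1.
Reciprocity: 3 ≡ 3 and 13 ≡ 1 (mod 4), so (3/13) = +(13/3).
Reduce top mod 3: now compute (1/3).
Reached (1/3) = 1. Collecting the sign flips along the way, the symbol is +1.

1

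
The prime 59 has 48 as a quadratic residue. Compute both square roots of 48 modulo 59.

Since 59 ≡ 3 (mod 4), a square root of 48 is 48^((59+1)/4) = 48^15 mod 59.
Repeated squaring: 48^2≡3, 48^4≡9, 48^8≡22 (mod 59).
48^15 = 48^(8+4+2+1) ≡ 15 (mod 59).
Check: 15² = 225 ≡ 48 (mod 59). The two roots are 15 and 44.

15, 44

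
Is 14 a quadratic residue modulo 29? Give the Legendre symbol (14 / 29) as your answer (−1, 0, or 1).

-1

Euler's criterion: (14/29) ≡ 14^14 (mod 29).
14^2 ≡ 22 (mod 29)
14^4 ≡ 20 (mod 29)
14^8 ≡ 23 (mod 29)
14^14 = 14^(8+4+2) ≡ 28 (mod 29).
Result is 28 ≡ −1, so (14/29) = −1.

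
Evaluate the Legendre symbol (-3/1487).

First reduce: -3 ≡ 1484 (mod 1487).
Pull out 2^2: since 1487 ≡ 7 (mod 8), (2/1487) = +1, so (2/1487)^2 = +1.
Reciprocity: 371 ≡ 3 and 1487 ≡ 3 (mod 4), so (371/1487) = −(1487/371).
Reduce top mod 371: now compute (3/371).
Reciprocity: 3 ≡ 3 and 371 ≡ 3 (mod 4), so (3/371) = −(371/3).
Reduce top mod 3: now compute (2/3).
Pull out 2: since 3 ≡ 3 (mod 8), (2/3) = -1.
Reached (1/3) = 1. Collecting the sign flips along the way, the symbol is -1.

-1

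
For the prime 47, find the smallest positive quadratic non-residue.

(2/47) = +1, so 2 is a residue.
(3/47) = +1, so 3 is a residue.
(4/47) = +1, so 4 is a residue.
(5/47) = −1, so 5 is the smallest positive non-residue mod 47.

5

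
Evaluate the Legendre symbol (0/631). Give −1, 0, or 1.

0

Top reduces to 0: gcd > 1, so the symbol is 0.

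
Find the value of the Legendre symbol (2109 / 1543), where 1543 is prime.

1

First reduce: 2109 ≡ 566 (mod 1543).
Pull out 2: since 1543 ≡ 7 (mod 8), (2/1543) = +1.
Reciprocity: 283 ≡ 3 and 1543 ≡ 3 (mod 4), so (283/1543) = −(1543/283).
Reduce top mod 283: now compute (128/283).
Pull out 2^7: since 283 ≡ 3 (mod 8), (2/283) = -1, so (2/283)^7 = -1.
Reached (1/283) = 1. Collecting the sign flips along the way, the symbol is +1.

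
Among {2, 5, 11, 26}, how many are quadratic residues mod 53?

(2/53) = -1 → non-residue.
(5/53) = -1 → non-residue.
(11/53) = +1 → QR.
(26/53) = -1 → non-residue.
Total quadratic residues among the 4: 1.

1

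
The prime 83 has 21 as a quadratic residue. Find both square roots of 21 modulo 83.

41, 42

Since 83 ≡ 3 (mod 4), a square root of 21 is 21^((83+1)/4) = 21^21 mod 83.
Repeated squaring: 21^2≡26, 21^4≡12, 21^8≡61, 21^16≡69 (mod 83).
21^21 = 21^(16+4+1) ≡ 41 (mod 83).
Check: 41² = 1681 ≡ 21 (mod 83). The two roots are 41 and 42.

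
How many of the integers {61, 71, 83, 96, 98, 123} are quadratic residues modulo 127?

3

(61/127) = +1 → QR.
(71/127) = +1 → QR.
(83/127) = -1 → non-residue.
(96/127) = -1 → non-residue.
(98/127) = +1 → QR.
(123/127) = -1 → non-residue.
Total quadratic residues among the 6: 3.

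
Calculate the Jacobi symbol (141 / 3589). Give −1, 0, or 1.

1

Reciprocity: 141 ≡ 1 and 3589 ≡ 1 (mod 4), so (141/3589) = +(3589/141).
Reduce top mod 141: now compute (64/141).
Pull out 2^6: since 141 ≡ 5 (mod 8), (2/141) = -1, so (2/141)^6 = +1.
Reached (1/141) = 1. Collecting the sign flips along the way, the symbol is +1.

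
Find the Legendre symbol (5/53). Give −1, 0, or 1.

Reciprocity: 5 ≡ 1 and 53 ≡ 1 (mod 4), so (5/53) = +(53/5).
Reduce top mod 5: now compute (3/5).
Reciprocity: 3 ≡ 3 and 5 ≡ 1 (mod 4), so (3/5) = +(5/3).
Reduce top mod 3: now compute (2/3).
Pull out 2: since 3 ≡ 3 (mod 8), (2/3) = -1.
Reached (1/3) = 1. Collecting the sign flips along the way, the symbol is -1.

-1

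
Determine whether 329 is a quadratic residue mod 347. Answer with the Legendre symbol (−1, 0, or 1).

Reciprocity: 329 ≡ 1 and 347 ≡ 3 (mod 4), so (329/347) = +(347/329).
Reduce top mod 329: now compute (18/329).
Pull out 2: since 329 ≡ 1 (mod 8), (2/329) = +1.
Reciprocity: 9 ≡ 1 and 329 ≡ 1 (mod 4), so (9/329) = +(329/9).
Reduce top mod 9: now compute (5/9).
Reciprocity: 5 ≡ 1 and 9 ≡ 1 (mod 4), so (5/9) = +(9/5).
Reduce top mod 5: now compute (4/5).
Pull out 2^2: since 5 ≡ 5 (mod 8), (2/5) = -1, so (2/5)^2 = +1.
Reached (1/5) = 1. Collecting the sign flips along the way, the symbol is +1.

1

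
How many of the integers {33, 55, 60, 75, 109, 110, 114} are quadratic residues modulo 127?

(33/127) = -1 → non-residue.
(55/127) = -1 → non-residue.
(60/127) = +1 → QR.
(75/127) = -1 → non-residue.
(109/127) = -1 → non-residue.
(110/127) = -1 → non-residue.
(114/127) = -1 → non-residue.
Total quadratic residues among the 7: 1.

1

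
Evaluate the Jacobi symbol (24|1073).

-1

Pull out 2^3: since 1073 ≡ 1 (mod 8), (2/1073) = +1, so (2/1073)^3 = +1.
Reciprocity: 3 ≡ 3 and 1073 ≡ 1 (mod 4), so (3/1073) = +(1073/3).
Reduce top mod 3: now compute (2/3).
Pull out 2: since 3 ≡ 3 (mod 8), (2/3) = -1.
Reached (1/3) = 1. Collecting the sign flips along the way, the symbol is -1.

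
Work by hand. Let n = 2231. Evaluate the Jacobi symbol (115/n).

0

Reciprocity: 115 ≡ 3 and 2231 ≡ 3 (mod 4), so (115/2231) = −(2231/115).
Reduce top mod 115: now compute (46/115).
Pull out 2: since 115 ≡ 3 (mod 8), (2/115) = -1.
Reciprocity: 23 ≡ 3 and 115 ≡ 3 (mod 4), so (23/115) = −(115/23).
Reduce top mod 23: now compute (0/23).
Top reduces to 0: gcd > 1, so the symbol is 0.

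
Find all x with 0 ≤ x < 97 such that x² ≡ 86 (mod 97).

38, 59

97 ≡ 1 (mod 4), so we find a root by search.
Trying successive values, 38² = 1444 ≡ 86 (mod 97). The other root is 97 − 38 = 59.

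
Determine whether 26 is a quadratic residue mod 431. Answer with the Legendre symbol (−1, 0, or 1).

-1

Euler's criterion: (26/431) ≡ 26^215 (mod 431).
26^2 ≡ 245 (mod 431)
26^4 ≡ 116 (mod 431)
26^8 ≡ 95 (mod 431)
26^16 ≡ 405 (mod 431)
26^32 ≡ 245 (mod 431)
26^64 ≡ 116 (mod 431)
26^128 ≡ 95 (mod 431)
26^215 = 26^(128+64+16+4+2+1) ≡ 430 (mod 431).
Result is 430 ≡ −1, so (26/431) = −1.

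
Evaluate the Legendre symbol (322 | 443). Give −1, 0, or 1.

-1

Pull out 2: since 443 ≡ 3 (mod 8), (2/443) = -1.
Reciprocity: 161 ≡ 1 and 443 ≡ 3 (mod 4), so (161/443) = +(443/161).
Reduce top mod 161: now compute (121/161).
Reciprocity: 121 ≡ 1 and 161 ≡ 1 (mod 4), so (121/161) = +(161/121).
Reduce top mod 121: now compute (40/121).
Pull out 2^3: since 121 ≡ 1 (mod 8), (2/121) = +1, so (2/121)^3 = +1.
Reciprocity: 5 ≡ 1 and 121 ≡ 1 (mod 4), so (5/121) = +(121/5).
Reduce top mod 5: now compute (1/5).
Reached (1/5) = 1. Collecting the sign flips along the way, the symbol is -1.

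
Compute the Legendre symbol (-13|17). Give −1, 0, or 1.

First reduce: -13 ≡ 4 (mod 17).
Pull out 2^2: since 17 ≡ 1 (mod 8), (2/17) = +1, so (2/17)^2 = +1.
Reached (1/17) = 1. Collecting the sign flips along the way, the symbol is +1.

1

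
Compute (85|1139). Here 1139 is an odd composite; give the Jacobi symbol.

Reciprocity: 85 ≡ 1 and 1139 ≡ 3 (mod 4), so (85/1139) = +(1139/85).
Reduce top mod 85: now compute (34/85).
Pull out 2: since 85 ≡ 5 (mod 8), (2/85) = -1.
Reciprocity: 17 ≡ 1 and 85 ≡ 1 (mod 4), so (17/85) = +(85/17).
Reduce top mod 17: now compute (0/17).
Top reduces to 0: gcd > 1, so the symbol is 0.

0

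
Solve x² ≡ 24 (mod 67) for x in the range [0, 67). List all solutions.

15, 52

Since 67 ≡ 3 (mod 4), a square root of 24 is 24^((67+1)/4) = 24^17 mod 67.
Repeated squaring: 24^2≡40, 24^4≡59, 24^8≡64, 24^16≡9 (mod 67).
24^17 = 24^(16+1) ≡ 15 (mod 67).
Check: 15² = 225 ≡ 24 (mod 67). The two roots are 15 and 52.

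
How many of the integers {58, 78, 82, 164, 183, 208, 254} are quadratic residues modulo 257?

(58/257) = +1 → QR.
(78/257) = -1 → non-residue.
(82/257) = -1 → non-residue.
(164/257) = -1 → non-residue.
(183/257) = -1 → non-residue.
(208/257) = +1 → QR.
(254/257) = -1 → non-residue.
Total quadratic residues among the 7: 2.

2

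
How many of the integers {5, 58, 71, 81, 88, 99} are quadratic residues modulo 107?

2

(5/107) = -1 → non-residue.
(58/107) = -1 → non-residue.
(71/107) = -1 → non-residue.
(81/107) = +1 → QR.
(88/107) = -1 → non-residue.
(99/107) = +1 → QR.
Total quadratic residues among the 6: 2.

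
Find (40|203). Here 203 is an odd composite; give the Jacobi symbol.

1

Pull out 2^3: since 203 ≡ 3 (mod 8), (2/203) = -1, so (2/203)^3 = -1.
Reciprocity: 5 ≡ 1 and 203 ≡ 3 (mod 4), so (5/203) = +(203/5).
Reduce top mod 5: now compute (3/5).
Reciprocity: 3 ≡ 3 and 5 ≡ 1 (mod 4), so (3/5) = +(5/3).
Reduce top mod 3: now compute (2/3).
Pull out 2: since 3 ≡ 3 (mod 8), (2/3) = -1.
Reached (1/3) = 1. Collecting the sign flips along the way, the symbol is +1.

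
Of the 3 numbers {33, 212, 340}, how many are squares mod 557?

(33/557) = +1 → QR.
(212/557) = -1 → non-residue.
(340/557) = -1 → non-residue.
Total quadratic residues among the 3: 1.

1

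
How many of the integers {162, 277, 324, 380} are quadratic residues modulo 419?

1

(162/419) = -1 → non-residue.
(277/419) = -1 → non-residue.
(324/419) = +1 → QR.
(380/419) = -1 → non-residue.
Total quadratic residues among the 4: 1.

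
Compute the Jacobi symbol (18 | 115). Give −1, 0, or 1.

-1

Pull out 2: since 115 ≡ 3 (mod 8), (2/115) = -1.
Reciprocity: 9 ≡ 1 and 115 ≡ 3 (mod 4), so (9/115) = +(115/9).
Reduce top mod 9: now compute (7/9).
Reciprocity: 7 ≡ 3 and 9 ≡ 1 (mod 4), so (7/9) = +(9/7).
Reduce top mod 7: now compute (2/7).
Pull out 2: since 7 ≡ 7 (mod 8), (2/7) = +1.
Reached (1/7) = 1. Collecting the sign flips along the way, the symbol is -1.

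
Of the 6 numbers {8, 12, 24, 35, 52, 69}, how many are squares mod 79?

(8/79) = +1 → QR.
(12/79) = -1 → non-residue.
(24/79) = -1 → non-residue.
(35/79) = -1 → non-residue.
(52/79) = +1 → QR.
(69/79) = -1 → non-residue.
Total quadratic residues among the 6: 2.

2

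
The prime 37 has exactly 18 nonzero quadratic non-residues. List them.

2, 5, 6, 8, 13, 14, 15, 17, 18, 19, 20, 22, 23, 24, 29, 31, 32, 35

Square k = 1,…,18 (k and 37−k give the same square):
1²=1, 2²=4, 3²=9, 4²=16, 5²=25, 6²=36, 7²≡12, 8²≡27, 9²≡7, 10²≡26, 11²≡10, 12²≡33, 13²≡21, 14²≡11, 15²≡3, 16²≡34, 17²≡30, 18²≡28 (mod 37).
The residues are {1, 3, 4, 7, 9, 10, 11, 12, 16, 21, 25, 26, 27, 28, 30, 33, 34, 36}; the non-residues are the remaining 18 nonzero classes.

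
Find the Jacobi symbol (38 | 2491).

Pull out 2: since 2491 ≡ 3 (mod 8), (2/2491) = -1.
Reciprocity: 19 ≡ 3 and 2491 ≡ 3 (mod 4), so (19/2491) = −(2491/19).
Reduce top mod 19: now compute (2/19).
Pull out 2: since 19 ≡ 3 (mod 8), (2/19) = -1.
Reached (1/19) = 1. Collecting the sign flips along the way, the symbol is -1.

-1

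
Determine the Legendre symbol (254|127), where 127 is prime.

0

First reduce: 254 ≡ 0 (mod 127).
Top reduces to 0: gcd > 1, so the symbol is 0.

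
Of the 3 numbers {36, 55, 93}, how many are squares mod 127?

(36/127) = +1 → QR.
(55/127) = -1 → non-residue.
(93/127) = -1 → non-residue.
Total quadratic residues among the 3: 1.

1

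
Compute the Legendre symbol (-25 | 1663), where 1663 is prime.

-1

First reduce: -25 ≡ 1638 (mod 1663).
Pull out 2: since 1663 ≡ 7 (mod 8), (2/1663) = +1.
Reciprocity: 819 ≡ 3 and 1663 ≡ 3 (mod 4), so (819/1663) = −(1663/819).
Reduce top mod 819: now compute (25/819).
Reciprocity: 25 ≡ 1 and 819 ≡ 3 (mod 4), so (25/819) = +(819/25).
Reduce top mod 25: now compute (19/25).
Reciprocity: 19 ≡ 3 and 25 ≡ 1 (mod 4), so (19/25) = +(25/19).
Reduce top mod 19: now compute (6/19).
Pull out 2: since 19 ≡ 3 (mod 8), (2/19) = -1.
Reciprocity: 3 ≡ 3 and 19 ≡ 3 (mod 4), so (3/19) = −(19/3).
Reduce top mod 3: now compute (1/3).
Reached (1/3) = 1. Collecting the sign flips along the way, the symbol is -1.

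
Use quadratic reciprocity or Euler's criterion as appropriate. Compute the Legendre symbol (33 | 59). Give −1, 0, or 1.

-1

Reciprocity: 33 ≡ 1 and 59 ≡ 3 (mod 4), so (33/59) = +(59/33).
Reduce top mod 33: now compute (26/33).
Pull out 2: since 33 ≡ 1 (mod 8), (2/33) = +1.
Reciprocity: 13 ≡ 1 and 33 ≡ 1 (mod 4), so (13/33) = +(33/13).
Reduce top mod 13: now compute (7/13).
Reciprocity: 7 ≡ 3 and 13 ≡ 1 (mod 4), so (7/13) = +(13/7).
Reduce top mod 7: now compute (6/7).
Pull out 2: since 7 ≡ 7 (mod 8), (2/7) = +1.
Reciprocity: 3 ≡ 3 and 7 ≡ 3 (mod 4), so (3/7) = −(7/3).
Reduce top mod 3: now compute (1/3).
Reached (1/3) = 1. Collecting the sign flips along the way, the symbol is -1.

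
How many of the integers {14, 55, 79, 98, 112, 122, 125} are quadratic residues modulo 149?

2

(14/149) = -1 → non-residue.
(55/149) = -1 → non-residue.
(79/149) = -1 → non-residue.
(98/149) = -1 → non-residue.
(112/149) = +1 → QR.
(122/149) = -1 → non-residue.
(125/149) = +1 → QR.
Total quadratic residues among the 7: 2.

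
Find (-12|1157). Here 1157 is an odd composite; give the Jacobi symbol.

First reduce: -12 ≡ 1145 (mod 1157).
Reciprocity: 1145 ≡ 1 and 1157 ≡ 1 (mod 4), so (1145/1157) = +(1157/1145).
Reduce top mod 1145: now compute (12/1145).
Pull out 2^2: since 1145 ≡ 1 (mod 8), (2/1145) = +1, so (2/1145)^2 = +1.
Reciprocity: 3 ≡ 3 and 1145 ≡ 1 (mod 4), so (3/1145) = +(1145/3).
Reduce top mod 3: now compute (2/3).
Pull out 2: since 3 ≡ 3 (mod 8), (2/3) = -1.
Reached (1/3) = 1. Collecting the sign flips along the way, the symbol is -1.

-1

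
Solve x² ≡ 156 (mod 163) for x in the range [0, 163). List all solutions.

51, 112

Since 163 ≡ 3 (mod 4), a square root of 156 is 156^((163+1)/4) = 156^41 mod 163.
Repeated squaring: 156^2≡49, 156^4≡119, 156^8≡143, 156^16≡74, 156^32≡97 (mod 163).
156^41 = 156^(32+8+1) ≡ 51 (mod 163).
Check: 51² = 2601 ≡ 156 (mod 163). The two roots are 51 and 112.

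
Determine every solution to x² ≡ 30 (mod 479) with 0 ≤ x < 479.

120, 359

Since 479 ≡ 3 (mod 4), a square root of 30 is 30^((479+1)/4) = 30^120 mod 479.
Repeated squaring: 30^2≡421, 30^4≡11, 30^8≡121, 30^16≡271, 30^32≡154, 30^64≡245 (mod 479).
30^120 = 30^(64+32+16+8) ≡ 120 (mod 479).
Check: 120² = 14400 ≡ 30 (mod 479). The two roots are 120 and 359.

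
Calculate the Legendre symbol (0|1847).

Top reduces to 0: gcd > 1, so the symbol is 0.

0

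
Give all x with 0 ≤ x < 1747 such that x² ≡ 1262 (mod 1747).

Since 1747 ≡ 3 (mod 4), a square root of 1262 is 1262^((1747+1)/4) = 1262^437 mod 1747.
Repeated squaring: 1262^2≡1127, 1262^4≡60, 1262^8≡106, 1262^16≡754, 1262^32≡741, 1262^64≡523, 1262^128≡997, 1262^256≡1713 (mod 1747).
1262^437 = 1262^(256+128+32+16+4+1) ≡ 1076 (mod 1747).
Check: 1076² = 1157776 ≡ 1262 (mod 1747). The two roots are 671 and 1076.

671, 1076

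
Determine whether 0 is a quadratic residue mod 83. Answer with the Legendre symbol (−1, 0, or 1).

Top reduces to 0: gcd > 1, so the symbol is 0.

0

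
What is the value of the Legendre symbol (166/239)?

1

Pull out 2: since 239 ≡ 7 (mod 8), (2/239) = +1.
Reciprocity: 83 ≡ 3 and 239 ≡ 3 (mod 4), so (83/239) = −(239/83).
Reduce top mod 83: now compute (73/83).
Reciprocity: 73 ≡ 1 and 83 ≡ 3 (mod 4), so (73/83) = +(83/73).
Reduce top mod 73: now compute (10/73).
Pull out 2: since 73 ≡ 1 (mod 8), (2/73) = +1.
Reciprocity: 5 ≡ 1 and 73 ≡ 1 (mod 4), so (5/73) = +(73/5).
Reduce top mod 5: now compute (3/5).
Reciprocity: 3 ≡ 3 and 5 ≡ 1 (mod 4), so (3/5) = +(5/3).
Reduce top mod 3: now compute (2/3).
Pull out 2: since 3 ≡ 3 (mod 8), (2/3) = -1.
Reached (1/3) = 1. Collecting the sign flips along the way, the symbol is +1.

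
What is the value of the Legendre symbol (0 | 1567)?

0

Top reduces to 0: gcd > 1, so the symbol is 0.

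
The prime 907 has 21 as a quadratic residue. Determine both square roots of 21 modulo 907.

Since 907 ≡ 3 (mod 4), a square root of 21 is 21^((907+1)/4) = 21^227 mod 907.
Repeated squaring: 21^2≡441, 21^4≡383, 21^8≡662, 21^16≡163, 21^32≡266, 21^64≡10, 21^128≡100 (mod 907).
21^227 = 21^(128+64+32+2+1) ≡ 395 (mod 907).
Check: 395² = 156025 ≡ 21 (mod 907). The two roots are 395 and 512.

395, 512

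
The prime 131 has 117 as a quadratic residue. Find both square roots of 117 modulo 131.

36, 95

Since 131 ≡ 3 (mod 4), a square root of 117 is 117^((131+1)/4) = 117^33 mod 131.
Repeated squaring: 117^2≡65, 117^4≡33, 117^8≡41, 117^16≡109, 117^32≡91 (mod 131).
117^33 = 117^(32+1) ≡ 36 (mod 131).
Check: 36² = 1296 ≡ 117 (mod 131). The two roots are 36 and 95.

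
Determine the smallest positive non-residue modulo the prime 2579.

2

(2/2579) = −1, so 2 is the smallest positive non-residue mod 2579.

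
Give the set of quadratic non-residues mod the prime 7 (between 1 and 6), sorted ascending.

Square k = 1,…,3 (k and 7−k give the same square):
1²=1, 2²=4, 3²≡2 (mod 7).
The residues are {1, 2, 4}; the non-residues are the remaining 3 nonzero classes.

3 5 6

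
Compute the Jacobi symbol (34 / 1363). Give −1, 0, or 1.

1

Pull out 2: since 1363 ≡ 3 (mod 8), (2/1363) = -1.
Reciprocity: 17 ≡ 1 and 1363 ≡ 3 (mod 4), so (17/1363) = +(1363/17).
Reduce top mod 17: now compute (3/17).
Reciprocity: 3 ≡ 3 and 17 ≡ 1 (mod 4), so (3/17) = +(17/3).
Reduce top mod 3: now compute (2/3).
Pull out 2: since 3 ≡ 3 (mod 8), (2/3) = -1.
Reached (1/3) = 1. Collecting the sign flips along the way, the symbol is +1.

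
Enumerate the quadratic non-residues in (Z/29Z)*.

Square k = 1,…,14 (k and 29−k give the same square):
1²=1, 2²=4, 3²=9, 4²=16, 5²=25, 6²≡7, 7²≡20, 8²≡6, 9²≡23, 10²≡13, 11²≡5, 12²≡28, 13²≡24, 14²≡22 (mod 29).
The residues are {1, 4, 5, 6, 7, 9, 13, 16, 20, 22, 23, 24, 25, 28}; the non-residues are the remaining 14 nonzero classes.

2,3,8,10,11,12,14,15,17,18,19,21,26,27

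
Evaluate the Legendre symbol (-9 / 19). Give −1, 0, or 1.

-1

First reduce: -9 ≡ 10 (mod 19).
Pull out 2: since 19 ≡ 3 (mod 8), (2/19) = -1.
Reciprocity: 5 ≡ 1 and 19 ≡ 3 (mod 4), so (5/19) = +(19/5).
Reduce top mod 5: now compute (4/5).
Pull out 2^2: since 5 ≡ 5 (mod 8), (2/5) = -1, so (2/5)^2 = +1.
Reached (1/5) = 1. Collecting the sign flips along the way, the symbol is -1.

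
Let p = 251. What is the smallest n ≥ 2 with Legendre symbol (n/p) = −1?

(2/251) = −1, so 2 is the smallest positive non-residue mod 251.

2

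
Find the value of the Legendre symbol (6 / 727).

-1

Euler's criterion: (6/727) ≡ 6^363 (mod 727).
6^2 ≡ 36 (mod 727)
6^4 ≡ 569 (mod 727)
6^8 ≡ 246 (mod 727)
6^16 ≡ 175 (mod 727)
6^32 ≡ 91 (mod 727)
6^64 ≡ 284 (mod 727)
6^128 ≡ 686 (mod 727)
6^256 ≡ 227 (mod 727)
6^363 = 6^(256+64+32+8+2+1) ≡ 726 (mod 727).
Result is 726 ≡ −1, so (6/727) = −1.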